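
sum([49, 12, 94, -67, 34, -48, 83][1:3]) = 106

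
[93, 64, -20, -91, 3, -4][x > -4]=[93, 64, 3]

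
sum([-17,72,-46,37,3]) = (-17) + 72 + (-46) + 37 + 3
= 49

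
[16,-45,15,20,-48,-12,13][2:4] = [15, 20]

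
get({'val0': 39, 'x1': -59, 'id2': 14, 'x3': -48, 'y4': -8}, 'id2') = 14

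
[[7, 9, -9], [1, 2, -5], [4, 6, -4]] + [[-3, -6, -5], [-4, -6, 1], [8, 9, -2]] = [[4, 3, -14], [-3, -4, -4], [12, 15, -6]]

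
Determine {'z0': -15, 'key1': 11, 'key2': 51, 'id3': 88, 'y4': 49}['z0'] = -15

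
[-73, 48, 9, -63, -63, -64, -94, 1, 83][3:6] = [-63, -63, -64]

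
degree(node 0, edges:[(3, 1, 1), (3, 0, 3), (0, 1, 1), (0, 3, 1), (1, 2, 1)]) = 3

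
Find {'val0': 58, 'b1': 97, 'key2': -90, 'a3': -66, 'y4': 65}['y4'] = 65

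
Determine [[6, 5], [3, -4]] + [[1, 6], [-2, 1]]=[[7, 11], [1, -3]]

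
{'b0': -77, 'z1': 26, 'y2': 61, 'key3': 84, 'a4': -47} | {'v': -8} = {'b0': -77, 'z1': 26, 'y2': 61, 'key3': 84, 'a4': -47, 'v': -8}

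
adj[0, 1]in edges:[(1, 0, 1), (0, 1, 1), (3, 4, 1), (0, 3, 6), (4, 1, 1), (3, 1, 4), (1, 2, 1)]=1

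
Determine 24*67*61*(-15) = -1471320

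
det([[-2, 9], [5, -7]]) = (-2)*(-7) - (9)*(5)
= -31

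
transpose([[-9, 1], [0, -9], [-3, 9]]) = [[-9, 0, -3], [1, -9, 9]]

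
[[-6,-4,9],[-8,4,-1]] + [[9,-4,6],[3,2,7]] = [[3, -8, 15], [-5, 6, 6]]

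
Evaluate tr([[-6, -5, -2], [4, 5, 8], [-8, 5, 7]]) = diagonal: (-6) + 5 + 7
= 6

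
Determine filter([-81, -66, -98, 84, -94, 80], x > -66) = keep x where x > -66: -81✗, -66✗, -98✗, 84✓, -94✗, 80✓
= [84, 80]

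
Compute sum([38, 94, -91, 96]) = 137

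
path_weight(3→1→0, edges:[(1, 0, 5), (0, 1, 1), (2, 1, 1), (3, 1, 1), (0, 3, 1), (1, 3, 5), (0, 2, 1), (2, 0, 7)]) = w(3→1)=1 + w(1→0)=5
= 6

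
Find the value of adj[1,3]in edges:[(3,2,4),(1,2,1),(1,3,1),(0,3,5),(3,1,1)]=1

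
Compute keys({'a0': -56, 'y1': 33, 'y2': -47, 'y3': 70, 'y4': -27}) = ['a0', 'y1', 'y2', 'y3', 'y4']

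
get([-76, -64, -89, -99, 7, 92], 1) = -64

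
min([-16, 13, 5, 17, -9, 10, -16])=-16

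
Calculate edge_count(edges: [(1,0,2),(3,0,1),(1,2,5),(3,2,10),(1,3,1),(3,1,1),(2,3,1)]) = 7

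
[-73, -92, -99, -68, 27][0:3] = [-73, -92, -99]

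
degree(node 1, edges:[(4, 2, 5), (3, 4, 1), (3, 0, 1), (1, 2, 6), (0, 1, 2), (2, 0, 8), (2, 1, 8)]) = incident: (1,2), (0,1), (2,1)
= 3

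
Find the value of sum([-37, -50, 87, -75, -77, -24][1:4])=slice → [-50, 87, -75]
(-50) + 87 + (-75)
= -38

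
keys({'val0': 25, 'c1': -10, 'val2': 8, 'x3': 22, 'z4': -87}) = ['val0', 'c1', 'val2', 'x3', 'z4']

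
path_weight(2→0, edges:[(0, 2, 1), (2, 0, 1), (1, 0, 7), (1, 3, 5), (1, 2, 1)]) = w(2→0)=1
= 1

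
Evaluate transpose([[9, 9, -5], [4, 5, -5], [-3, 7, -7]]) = [[9, 4, -3], [9, 5, 7], [-5, -5, -7]]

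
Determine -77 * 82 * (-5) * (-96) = -3030720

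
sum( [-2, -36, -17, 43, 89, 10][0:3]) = slice → [-2, -36, -17]
(-2) + (-36) + (-17)
= -55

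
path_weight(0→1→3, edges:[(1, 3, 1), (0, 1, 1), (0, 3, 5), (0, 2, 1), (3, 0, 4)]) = w(0→1)=1 + w(1→3)=1
= 2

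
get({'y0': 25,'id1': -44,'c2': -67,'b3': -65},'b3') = -65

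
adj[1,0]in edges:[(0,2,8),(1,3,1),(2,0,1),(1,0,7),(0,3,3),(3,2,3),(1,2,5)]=7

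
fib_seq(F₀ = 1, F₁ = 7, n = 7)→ F_2 = F_1 + F_0 = 8
F_3 = F_2 + F_1 = 15
F_4 = F_3 + F_2 = 23
...
= [1, 7, 8, 15, 23, 38, 61]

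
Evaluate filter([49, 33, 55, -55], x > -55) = [49, 33, 55]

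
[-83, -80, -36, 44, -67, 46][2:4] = [-36, 44]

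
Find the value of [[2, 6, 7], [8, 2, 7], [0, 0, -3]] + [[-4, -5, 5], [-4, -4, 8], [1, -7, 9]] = [[-2, 1, 12], [4, -2, 15], [1, -7, 6]]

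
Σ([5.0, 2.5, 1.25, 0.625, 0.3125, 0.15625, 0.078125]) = 9.921875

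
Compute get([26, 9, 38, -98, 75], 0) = 26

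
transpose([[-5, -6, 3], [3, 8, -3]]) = [[-5, 3], [-6, 8], [3, -3]]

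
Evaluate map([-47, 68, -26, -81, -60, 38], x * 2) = [-94, 136, -52, -162, -120, 76]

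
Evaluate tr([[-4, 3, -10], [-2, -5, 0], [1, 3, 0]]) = diagonal: (-4) + (-5) + 0
= -9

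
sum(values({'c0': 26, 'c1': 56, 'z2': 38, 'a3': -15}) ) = 105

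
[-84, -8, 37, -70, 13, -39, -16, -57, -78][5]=-39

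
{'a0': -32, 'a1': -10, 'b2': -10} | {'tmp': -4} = {'a0': -32, 'a1': -10, 'b2': -10, 'tmp': -4}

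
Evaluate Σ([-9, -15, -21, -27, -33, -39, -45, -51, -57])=-297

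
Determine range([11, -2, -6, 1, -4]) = 17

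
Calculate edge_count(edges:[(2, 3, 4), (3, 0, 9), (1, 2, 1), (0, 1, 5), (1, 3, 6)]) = 5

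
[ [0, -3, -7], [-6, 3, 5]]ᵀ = [[0, -6], [-3, 3], [-7, 5]]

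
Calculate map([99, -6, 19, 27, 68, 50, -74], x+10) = 99+10=109, -6+10=4, 19+10=29, 27+10=37, 68+10=78, 50+10=60, -74+10=-64
= [109, 4, 29, 37, 78, 60, -64]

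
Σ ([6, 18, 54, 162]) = 240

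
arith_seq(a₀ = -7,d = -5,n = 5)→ [-7, -12, -17, -22, -27]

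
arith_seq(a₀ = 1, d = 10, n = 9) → a_0 = 1 + 0*10 = 1
a_1 = 1 + 1*10 = 11
a_2 = 1 + 2*10 = 21
...
= [1, 11, 21, 31, 41, 51, 61, 71, 81]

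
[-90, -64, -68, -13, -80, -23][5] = -23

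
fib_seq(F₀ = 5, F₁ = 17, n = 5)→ F_2 = F_1 + F_0 = 22
F_3 = F_2 + F_1 = 39
F_4 = F_3 + F_2 = 61
= [5, 17, 22, 39, 61]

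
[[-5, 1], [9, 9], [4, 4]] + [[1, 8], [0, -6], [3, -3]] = [[-4, 9], [9, 3], [7, 1]]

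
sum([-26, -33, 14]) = (-26) + (-33) + 14
= -45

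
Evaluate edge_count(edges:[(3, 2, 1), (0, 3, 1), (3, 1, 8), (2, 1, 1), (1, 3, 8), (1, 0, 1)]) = 6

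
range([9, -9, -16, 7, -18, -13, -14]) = 27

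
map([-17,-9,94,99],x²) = [289, 81, 8836, 9801]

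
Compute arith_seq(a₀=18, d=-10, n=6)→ a_0 = 18 + 0*-10 = 18
a_1 = 18 + 1*-10 = 8
a_2 = 18 + 2*-10 = -2
...
= [18, 8, -2, -12, -22, -32]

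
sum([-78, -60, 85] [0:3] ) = slice → [-78, -60, 85]
(-78) + (-60) + 85
= -53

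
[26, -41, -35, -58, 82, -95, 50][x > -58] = keep x where x > -58: 26✓, -41✓, -35✓, -58✗, 82✓, -95✗, 50✓
= [26, -41, -35, 82, 50]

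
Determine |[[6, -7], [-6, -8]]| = (6)*(-8) - (-7)*(-6)
= -90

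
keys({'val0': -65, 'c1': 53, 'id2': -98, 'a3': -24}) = ['val0', 'c1', 'id2', 'a3']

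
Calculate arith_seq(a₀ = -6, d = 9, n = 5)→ [-6, 3, 12, 21, 30]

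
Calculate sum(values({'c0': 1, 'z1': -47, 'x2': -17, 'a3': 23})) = -40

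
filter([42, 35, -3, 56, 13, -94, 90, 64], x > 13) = keep x where x > 13: 42✓, 35✓, -3✗, 56✓, 13✗, -94✗, 90✓, 64✓
= [42, 35, 56, 90, 64]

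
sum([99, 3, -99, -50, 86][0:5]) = 39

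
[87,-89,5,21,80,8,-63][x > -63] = [87, 5, 21, 80, 8]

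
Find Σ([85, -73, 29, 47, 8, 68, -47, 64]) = 181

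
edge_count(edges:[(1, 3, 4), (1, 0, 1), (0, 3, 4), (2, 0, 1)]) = 4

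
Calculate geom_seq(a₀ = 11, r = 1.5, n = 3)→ [11.0, 16.5, 24.75]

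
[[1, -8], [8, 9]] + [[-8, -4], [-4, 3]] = [[-7, -12], [4, 12]]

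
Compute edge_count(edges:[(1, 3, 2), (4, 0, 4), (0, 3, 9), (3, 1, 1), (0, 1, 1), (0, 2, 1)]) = 6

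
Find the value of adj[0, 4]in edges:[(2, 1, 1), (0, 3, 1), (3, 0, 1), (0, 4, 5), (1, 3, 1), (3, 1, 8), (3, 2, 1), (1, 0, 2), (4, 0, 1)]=5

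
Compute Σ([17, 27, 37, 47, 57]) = 17 + 27 + 37 + 47 + 57
= 185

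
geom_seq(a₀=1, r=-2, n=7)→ a_0 = 1*(-2)^0 = 1
a_1 = 1*(-2)^1 = -2
a_2 = 1*(-2)^2 = 4
...
= [1, -2, 4, -8, 16, -32, 64]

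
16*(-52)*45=-37440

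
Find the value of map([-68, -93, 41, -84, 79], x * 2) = [-136, -186, 82, -168, 158]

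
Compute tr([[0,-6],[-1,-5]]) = -5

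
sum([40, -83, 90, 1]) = 48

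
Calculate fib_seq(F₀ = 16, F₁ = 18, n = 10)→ F_2 = F_1 + F_0 = 34
F_3 = F_2 + F_1 = 52
F_4 = F_3 + F_2 = 86
...
= [16, 18, 34, 52, 86, 138, 224, 362, 586, 948]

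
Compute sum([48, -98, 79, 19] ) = 48 + (-98) + 79 + 19
= 48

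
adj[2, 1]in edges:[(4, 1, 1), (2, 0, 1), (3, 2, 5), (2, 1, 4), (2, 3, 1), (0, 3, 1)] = 4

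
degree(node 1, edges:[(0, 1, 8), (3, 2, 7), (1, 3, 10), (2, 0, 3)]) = incident: (0,1), (1,3)
= 2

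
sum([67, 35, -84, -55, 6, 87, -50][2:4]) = -139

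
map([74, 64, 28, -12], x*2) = 74*2=148, 64*2=128, 28*2=56, -12*2=-24
= [148, 128, 56, -24]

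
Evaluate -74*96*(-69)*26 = 12744576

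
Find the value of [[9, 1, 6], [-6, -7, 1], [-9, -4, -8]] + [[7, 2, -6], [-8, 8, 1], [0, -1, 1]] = [[16, 3, 0], [-14, 1, 2], [-9, -5, -7]]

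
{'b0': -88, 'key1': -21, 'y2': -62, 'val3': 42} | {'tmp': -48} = {'b0': -88, 'key1': -21, 'y2': -62, 'val3': 42, 'tmp': -48}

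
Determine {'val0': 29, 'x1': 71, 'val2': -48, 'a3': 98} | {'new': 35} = {'val0': 29, 'x1': 71, 'val2': -48, 'a3': 98, 'new': 35}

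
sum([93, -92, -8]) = -7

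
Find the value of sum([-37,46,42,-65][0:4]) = slice → [-37, 46, 42, -65]
(-37) + 46 + 42 + (-65)
= -14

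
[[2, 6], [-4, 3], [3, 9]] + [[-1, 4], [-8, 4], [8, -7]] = [[1, 10], [-12, 7], [11, 2]]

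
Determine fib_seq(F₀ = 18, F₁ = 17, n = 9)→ [18, 17, 35, 52, 87, 139, 226, 365, 591]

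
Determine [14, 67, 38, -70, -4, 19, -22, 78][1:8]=[67, 38, -70, -4, 19, -22, 78]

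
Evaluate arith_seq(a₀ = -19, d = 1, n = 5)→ [-19, -18, -17, -16, -15]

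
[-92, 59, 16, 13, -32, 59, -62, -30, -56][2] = 16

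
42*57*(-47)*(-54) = 6075972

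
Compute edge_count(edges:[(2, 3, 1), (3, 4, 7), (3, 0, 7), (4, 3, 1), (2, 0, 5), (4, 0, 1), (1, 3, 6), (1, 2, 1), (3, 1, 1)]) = 9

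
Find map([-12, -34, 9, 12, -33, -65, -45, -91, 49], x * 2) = -12*2=-24, -34*2=-68, 9*2=18, 12*2=24, -33*2=-66, -65*2=-130, -45*2=-90, -91*2=-182, 49*2=98
= [-24, -68, 18, 24, -66, -130, -90, -182, 98]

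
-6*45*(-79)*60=1279800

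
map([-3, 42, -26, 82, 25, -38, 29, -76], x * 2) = -3*2=-6, 42*2=84, -26*2=-52, 82*2=164, 25*2=50, -38*2=-76, 29*2=58, -76*2=-152
= [-6, 84, -52, 164, 50, -76, 58, -152]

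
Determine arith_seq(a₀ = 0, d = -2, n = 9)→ [0, -2, -4, -6, -8, -10, -12, -14, -16]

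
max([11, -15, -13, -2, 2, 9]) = 11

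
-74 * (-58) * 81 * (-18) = -6257736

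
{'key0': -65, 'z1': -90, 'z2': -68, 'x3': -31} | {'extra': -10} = {'key0': -65, 'z1': -90, 'z2': -68, 'x3': -31, 'extra': -10}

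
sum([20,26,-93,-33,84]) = 20 + 26 + (-93) + (-33) + 84
= 4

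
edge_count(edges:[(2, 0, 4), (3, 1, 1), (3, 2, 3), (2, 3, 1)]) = 4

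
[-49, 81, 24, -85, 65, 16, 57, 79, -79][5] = 16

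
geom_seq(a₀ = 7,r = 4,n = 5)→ a_0 = 7*4^0 = 7
a_1 = 7*4^1 = 28
a_2 = 7*4^2 = 112
...
= [7, 28, 112, 448, 1792]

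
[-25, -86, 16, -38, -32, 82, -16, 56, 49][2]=16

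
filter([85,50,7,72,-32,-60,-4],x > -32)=keep x where x > -32: 85✓, 50✓, 7✓, 72✓, -32✗, -60✗, -4✓
= [85, 50, 7, 72, -4]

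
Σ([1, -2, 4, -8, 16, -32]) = 1 + -2 + 4 + -8 + 16 + -32
= -21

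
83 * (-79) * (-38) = 249166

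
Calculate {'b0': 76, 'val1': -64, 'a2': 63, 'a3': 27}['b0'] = 76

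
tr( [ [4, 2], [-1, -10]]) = diagonal: 4 + (-10)
= -6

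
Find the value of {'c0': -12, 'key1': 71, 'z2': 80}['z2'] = 80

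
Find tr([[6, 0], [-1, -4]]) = diagonal: 6 + (-4)
= 2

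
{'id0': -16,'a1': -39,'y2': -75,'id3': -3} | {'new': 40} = {'id0': -16, 'a1': -39, 'y2': -75, 'id3': -3, 'new': 40}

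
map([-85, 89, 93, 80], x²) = [7225, 7921, 8649, 6400]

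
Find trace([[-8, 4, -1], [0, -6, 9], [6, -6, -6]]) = diagonal: (-8) + (-6) + (-6)
= -20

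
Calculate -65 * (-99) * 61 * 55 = 21589425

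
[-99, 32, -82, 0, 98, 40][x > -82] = keep x where x > -82: -99✗, 32✓, -82✗, 0✓, 98✓, 40✓
= [32, 0, 98, 40]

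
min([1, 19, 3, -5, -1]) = -5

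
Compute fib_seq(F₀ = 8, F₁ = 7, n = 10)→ F_2 = F_1 + F_0 = 15
F_3 = F_2 + F_1 = 22
F_4 = F_3 + F_2 = 37
...
= [8, 7, 15, 22, 37, 59, 96, 155, 251, 406]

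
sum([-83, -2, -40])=-125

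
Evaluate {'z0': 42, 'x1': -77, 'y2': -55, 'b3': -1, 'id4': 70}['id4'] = 70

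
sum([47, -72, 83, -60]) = -2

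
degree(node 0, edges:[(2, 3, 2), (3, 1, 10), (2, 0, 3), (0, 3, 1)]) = incident: (2,0), (0,3)
= 2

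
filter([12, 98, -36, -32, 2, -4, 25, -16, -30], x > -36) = [12, 98, -32, 2, -4, 25, -16, -30]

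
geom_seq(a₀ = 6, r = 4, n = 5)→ [6, 24, 96, 384, 1536]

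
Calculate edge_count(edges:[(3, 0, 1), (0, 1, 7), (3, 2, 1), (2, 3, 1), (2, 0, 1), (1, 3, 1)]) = 6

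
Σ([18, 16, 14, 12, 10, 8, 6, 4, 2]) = 18 + 16 + 14 + 12 + 10 + 8 + 6 + 4 + 2
= 90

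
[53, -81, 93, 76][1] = -81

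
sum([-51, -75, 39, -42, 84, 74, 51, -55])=25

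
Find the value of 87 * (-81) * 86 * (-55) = 33332310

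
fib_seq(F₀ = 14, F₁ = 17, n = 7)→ F_2 = F_1 + F_0 = 31
F_3 = F_2 + F_1 = 48
F_4 = F_3 + F_2 = 79
...
= [14, 17, 31, 48, 79, 127, 206]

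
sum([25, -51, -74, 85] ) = 25 + (-51) + (-74) + 85
= -15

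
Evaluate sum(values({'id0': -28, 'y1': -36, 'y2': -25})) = -89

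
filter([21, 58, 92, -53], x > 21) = keep x where x > 21: 21✗, 58✓, 92✓, -53✗
= [58, 92]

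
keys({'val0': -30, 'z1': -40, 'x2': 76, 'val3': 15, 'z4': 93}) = ['val0', 'z1', 'x2', 'val3', 'z4']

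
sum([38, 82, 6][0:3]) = 126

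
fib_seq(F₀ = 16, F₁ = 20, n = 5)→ [16, 20, 36, 56, 92]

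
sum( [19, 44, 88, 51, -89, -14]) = 19 + 44 + 88 + 51 + (-89) + (-14)
= 99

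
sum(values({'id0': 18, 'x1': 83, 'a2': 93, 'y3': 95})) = 289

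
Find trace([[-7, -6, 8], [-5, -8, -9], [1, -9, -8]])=diagonal: (-7) + (-8) + (-8)
= -23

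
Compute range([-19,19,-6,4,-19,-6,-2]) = 38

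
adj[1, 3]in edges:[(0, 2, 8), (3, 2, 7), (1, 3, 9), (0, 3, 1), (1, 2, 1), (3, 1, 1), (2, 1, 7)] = 9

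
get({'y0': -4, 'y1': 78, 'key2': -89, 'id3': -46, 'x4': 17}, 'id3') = -46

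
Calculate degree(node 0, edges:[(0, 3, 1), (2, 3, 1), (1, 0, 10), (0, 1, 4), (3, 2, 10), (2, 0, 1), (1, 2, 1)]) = incident: (0,3), (1,0), (0,1), (2,0)
= 4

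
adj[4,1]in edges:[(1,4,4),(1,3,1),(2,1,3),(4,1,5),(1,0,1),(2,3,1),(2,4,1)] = 5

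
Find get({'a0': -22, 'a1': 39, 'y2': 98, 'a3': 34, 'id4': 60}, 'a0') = -22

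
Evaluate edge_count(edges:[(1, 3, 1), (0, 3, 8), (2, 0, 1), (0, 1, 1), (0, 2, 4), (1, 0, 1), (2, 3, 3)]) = 7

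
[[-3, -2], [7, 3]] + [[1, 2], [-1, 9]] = [[-2, 0], [6, 12]]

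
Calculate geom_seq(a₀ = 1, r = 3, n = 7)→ [1, 3, 9, 27, 81, 243, 729]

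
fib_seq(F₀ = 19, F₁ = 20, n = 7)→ F_2 = F_1 + F_0 = 39
F_3 = F_2 + F_1 = 59
F_4 = F_3 + F_2 = 98
...
= [19, 20, 39, 59, 98, 157, 255]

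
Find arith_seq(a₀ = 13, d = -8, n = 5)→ a_0 = 13 + 0*-8 = 13
a_1 = 13 + 1*-8 = 5
a_2 = 13 + 2*-8 = -3
...
= [13, 5, -3, -11, -19]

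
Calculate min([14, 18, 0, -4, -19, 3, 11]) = -19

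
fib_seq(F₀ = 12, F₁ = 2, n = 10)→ [12, 2, 14, 16, 30, 46, 76, 122, 198, 320]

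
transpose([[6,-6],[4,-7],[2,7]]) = [[6, 4, 2], [-6, -7, 7]]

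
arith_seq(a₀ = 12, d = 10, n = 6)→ [12, 22, 32, 42, 52, 62]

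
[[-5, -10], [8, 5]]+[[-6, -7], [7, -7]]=[[-11, -17], [15, -2]]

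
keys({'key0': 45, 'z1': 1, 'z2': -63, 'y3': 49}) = ['key0', 'z1', 'z2', 'y3']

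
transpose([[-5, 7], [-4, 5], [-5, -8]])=[[-5, -4, -5], [7, 5, -8]]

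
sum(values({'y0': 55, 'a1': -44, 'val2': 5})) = 55 + (-44) + 5
= 16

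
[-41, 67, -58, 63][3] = 63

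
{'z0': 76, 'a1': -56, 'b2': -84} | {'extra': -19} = {'z0': 76, 'a1': -56, 'b2': -84, 'extra': -19}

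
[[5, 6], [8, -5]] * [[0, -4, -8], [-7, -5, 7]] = C[0][0] = (5)*(0) + (6)*(-7) = -42
C[0][1] = (5)*(-4) + (6)*(-5) = -50
C[0][2] = (5)*(-8) + (6)*(7) = 2
C[1][0] = (8)*(0) + (-5)*(-7) = 35
C[1][1] = (8)*(-4) + (-5)*(-5) = -7
C[1][2] = (8)*(-8) + (-5)*(7) = -99
= [[-42, -50, 2], [35, -7, -99]]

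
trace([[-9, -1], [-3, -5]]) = diagonal: (-9) + (-5)
= -14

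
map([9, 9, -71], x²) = (9)²=81, (9)²=81, (-71)²=5041
= [81, 81, 5041]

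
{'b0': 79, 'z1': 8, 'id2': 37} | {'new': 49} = {'b0': 79, 'z1': 8, 'id2': 37, 'new': 49}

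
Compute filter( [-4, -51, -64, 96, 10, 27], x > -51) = [-4, 96, 10, 27]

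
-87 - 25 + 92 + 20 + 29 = 29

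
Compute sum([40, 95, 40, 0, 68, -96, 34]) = 40 + 95 + 40 + 0 + 68 + (-96) + 34
= 181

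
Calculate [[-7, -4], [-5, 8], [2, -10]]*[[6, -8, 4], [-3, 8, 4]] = C[0][0] = (-7)*(6) + (-4)*(-3) = -30
C[0][1] = (-7)*(-8) + (-4)*(8) = 24
C[0][2] = (-7)*(4) + (-4)*(4) = -44
C[1][0] = (-5)*(6) + (8)*(-3) = -54
C[1][1] = (-5)*(-8) + (8)*(8) = 104
C[1][2] = (-5)*(4) + (8)*(4) = 12
... (3 more cells)
= [[-30, 24, -44], [-54, 104, 12], [42, -96, -32]]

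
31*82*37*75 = 7054050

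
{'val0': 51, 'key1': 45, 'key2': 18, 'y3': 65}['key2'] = 18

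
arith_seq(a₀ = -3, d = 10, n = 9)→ a_0 = -3 + 0*10 = -3
a_1 = -3 + 1*10 = 7
a_2 = -3 + 2*10 = 17
...
= [-3, 7, 17, 27, 37, 47, 57, 67, 77]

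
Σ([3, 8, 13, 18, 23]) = 3 + 8 + 13 + 18 + 23
= 65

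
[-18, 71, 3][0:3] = [-18, 71, 3]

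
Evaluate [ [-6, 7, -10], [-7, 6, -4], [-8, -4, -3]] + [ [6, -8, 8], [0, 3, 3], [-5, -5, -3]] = [[0, -1, -2], [-7, 9, -1], [-13, -9, -6]]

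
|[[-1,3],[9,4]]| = (-1)*(4) - (3)*(9)
= -31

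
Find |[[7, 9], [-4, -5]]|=1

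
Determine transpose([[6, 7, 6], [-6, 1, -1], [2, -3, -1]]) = [[6, -6, 2], [7, 1, -3], [6, -1, -1]]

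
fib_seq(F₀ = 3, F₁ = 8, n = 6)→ [3, 8, 11, 19, 30, 49]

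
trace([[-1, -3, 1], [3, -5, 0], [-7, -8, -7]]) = -13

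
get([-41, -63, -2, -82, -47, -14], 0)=-41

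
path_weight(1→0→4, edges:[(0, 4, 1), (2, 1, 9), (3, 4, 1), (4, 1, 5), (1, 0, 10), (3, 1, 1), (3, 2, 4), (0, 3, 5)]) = w(1→0)=10 + w(0→4)=1
= 11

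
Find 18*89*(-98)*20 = -3139920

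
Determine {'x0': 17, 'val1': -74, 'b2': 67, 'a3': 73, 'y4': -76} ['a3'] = 73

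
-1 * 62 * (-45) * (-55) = -153450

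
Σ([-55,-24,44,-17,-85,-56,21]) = (-55) + (-24) + 44 + (-17) + (-85) + (-56) + 21
= -172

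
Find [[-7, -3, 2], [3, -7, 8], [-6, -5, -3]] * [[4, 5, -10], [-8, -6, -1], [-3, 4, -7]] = C[0][0] = (-7)*(4) + (-3)*(-8) + (2)*(-3) = -10
C[0][1] = (-7)*(5) + (-3)*(-6) + (2)*(4) = -9
C[0][2] = (-7)*(-10) + (-3)*(-1) + (2)*(-7) = 59
C[1][0] = (3)*(4) + (-7)*(-8) + (8)*(-3) = 44
C[1][1] = (3)*(5) + (-7)*(-6) + (8)*(4) = 89
C[1][2] = (3)*(-10) + (-7)*(-1) + (8)*(-7) = -79
... (3 more cells)
= [[-10, -9, 59], [44, 89, -79], [25, -12, 86]]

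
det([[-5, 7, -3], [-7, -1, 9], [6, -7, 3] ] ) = 60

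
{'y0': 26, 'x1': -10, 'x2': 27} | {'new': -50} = {'y0': 26, 'x1': -10, 'x2': 27, 'new': -50}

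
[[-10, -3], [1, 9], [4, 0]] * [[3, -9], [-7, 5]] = [[-9, 75], [-60, 36], [12, -36]]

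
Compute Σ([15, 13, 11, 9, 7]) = 15 + 13 + 11 + 9 + 7
= 55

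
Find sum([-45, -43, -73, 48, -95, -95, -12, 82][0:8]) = slice → [-45, -43, -73, 48, -95, -95, -12, 82]
(-45) + (-43) + (-73) + 48 + (-95) + (-95) + (-12) + 82
= -233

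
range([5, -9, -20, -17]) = 25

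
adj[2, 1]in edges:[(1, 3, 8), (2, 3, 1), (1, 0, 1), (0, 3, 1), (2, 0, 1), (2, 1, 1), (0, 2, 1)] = 1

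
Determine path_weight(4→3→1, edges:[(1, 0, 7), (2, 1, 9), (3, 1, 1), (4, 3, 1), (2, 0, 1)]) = 2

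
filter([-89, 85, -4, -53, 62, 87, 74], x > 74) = keep x where x > 74: -89✗, 85✓, -4✗, -53✗, 62✗, 87✓, 74✗
= [85, 87]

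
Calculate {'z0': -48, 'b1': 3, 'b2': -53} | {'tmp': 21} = {'z0': -48, 'b1': 3, 'b2': -53, 'tmp': 21}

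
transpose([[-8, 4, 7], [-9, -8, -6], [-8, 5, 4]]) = [[-8, -9, -8], [4, -8, 5], [7, -6, 4]]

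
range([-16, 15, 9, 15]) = 31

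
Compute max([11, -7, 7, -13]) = 11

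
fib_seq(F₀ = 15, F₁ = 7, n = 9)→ F_2 = F_1 + F_0 = 22
F_3 = F_2 + F_1 = 29
F_4 = F_3 + F_2 = 51
...
= [15, 7, 22, 29, 51, 80, 131, 211, 342]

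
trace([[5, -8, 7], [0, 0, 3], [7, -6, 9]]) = 14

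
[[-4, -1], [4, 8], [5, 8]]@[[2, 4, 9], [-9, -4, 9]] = [[1, -12, -45], [-64, -16, 108], [-62, -12, 117]]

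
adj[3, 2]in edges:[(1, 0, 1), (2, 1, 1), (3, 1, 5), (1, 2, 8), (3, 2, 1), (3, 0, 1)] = 1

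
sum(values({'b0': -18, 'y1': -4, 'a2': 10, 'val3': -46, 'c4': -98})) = -156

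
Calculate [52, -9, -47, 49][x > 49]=keep x where x > 49: 52✓, -9✗, -47✗, 49✗
= [52]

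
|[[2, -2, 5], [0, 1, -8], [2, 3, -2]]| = (1)*(2)*det([[1, -8], [3, -2]]) + (-1)*(-2)*det([[0, -8], [2, -2]]) + (1)*(5)*det([[0, 1], [2, 3]])
= 44 + 32 + -10
= 66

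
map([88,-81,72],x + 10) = 88+10=98, -81+10=-71, 72+10=82
= [98, -71, 82]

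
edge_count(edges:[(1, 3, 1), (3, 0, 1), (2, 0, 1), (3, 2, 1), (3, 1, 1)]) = 5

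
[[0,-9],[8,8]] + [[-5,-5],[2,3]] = [[-5, -14], [10, 11]]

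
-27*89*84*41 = -8275932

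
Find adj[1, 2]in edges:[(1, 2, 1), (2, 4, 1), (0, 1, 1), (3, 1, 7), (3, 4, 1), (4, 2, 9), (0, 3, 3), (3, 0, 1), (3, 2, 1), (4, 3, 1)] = 1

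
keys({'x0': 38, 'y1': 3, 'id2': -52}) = ['x0', 'y1', 'id2']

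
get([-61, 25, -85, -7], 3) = -7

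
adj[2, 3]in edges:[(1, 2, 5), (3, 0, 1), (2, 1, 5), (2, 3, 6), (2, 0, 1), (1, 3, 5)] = 6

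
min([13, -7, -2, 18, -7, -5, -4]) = -7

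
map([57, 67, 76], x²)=[3249, 4489, 5776]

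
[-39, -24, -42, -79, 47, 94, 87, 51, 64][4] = 47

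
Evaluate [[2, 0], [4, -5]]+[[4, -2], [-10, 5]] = [[6, -2], [-6, 0]]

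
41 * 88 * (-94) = -339152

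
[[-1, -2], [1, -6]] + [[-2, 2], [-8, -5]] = [[-3, 0], [-7, -11]]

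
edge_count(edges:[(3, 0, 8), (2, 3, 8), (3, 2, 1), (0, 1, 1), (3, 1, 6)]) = 5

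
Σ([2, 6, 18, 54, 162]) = 242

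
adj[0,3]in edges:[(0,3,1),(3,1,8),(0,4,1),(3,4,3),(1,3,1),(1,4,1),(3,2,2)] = 1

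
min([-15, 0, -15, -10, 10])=-15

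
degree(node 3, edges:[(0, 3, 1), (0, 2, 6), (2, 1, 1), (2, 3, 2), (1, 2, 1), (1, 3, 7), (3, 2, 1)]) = 4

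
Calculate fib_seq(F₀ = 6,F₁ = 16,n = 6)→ [6, 16, 22, 38, 60, 98]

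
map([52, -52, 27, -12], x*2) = [104, -104, 54, -24]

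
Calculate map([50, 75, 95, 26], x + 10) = 50+10=60, 75+10=85, 95+10=105, 26+10=36
= [60, 85, 105, 36]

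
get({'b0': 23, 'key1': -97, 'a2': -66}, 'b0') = 23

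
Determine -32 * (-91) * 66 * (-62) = -11915904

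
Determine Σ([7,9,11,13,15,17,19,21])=112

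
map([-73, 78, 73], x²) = [5329, 6084, 5329]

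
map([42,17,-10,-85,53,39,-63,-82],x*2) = 42*2=84, 17*2=34, -10*2=-20, -85*2=-170, 53*2=106, 39*2=78, -63*2=-126, -82*2=-164
= [84, 34, -20, -170, 106, 78, -126, -164]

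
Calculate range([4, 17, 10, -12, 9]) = 29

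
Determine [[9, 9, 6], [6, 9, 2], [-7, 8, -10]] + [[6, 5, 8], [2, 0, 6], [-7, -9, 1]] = [[15, 14, 14], [8, 9, 8], [-14, -1, -9]]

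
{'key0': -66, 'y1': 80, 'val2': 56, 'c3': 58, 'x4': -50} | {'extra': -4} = {'key0': -66, 'y1': 80, 'val2': 56, 'c3': 58, 'x4': -50, 'extra': -4}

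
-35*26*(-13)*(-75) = -887250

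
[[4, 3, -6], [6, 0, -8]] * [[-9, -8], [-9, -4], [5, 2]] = [[-93, -56], [-94, -64]]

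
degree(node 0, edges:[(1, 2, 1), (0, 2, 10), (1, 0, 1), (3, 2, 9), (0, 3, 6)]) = 3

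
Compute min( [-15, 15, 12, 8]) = -15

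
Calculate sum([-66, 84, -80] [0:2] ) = slice → [-66, 84]
(-66) + 84
= 18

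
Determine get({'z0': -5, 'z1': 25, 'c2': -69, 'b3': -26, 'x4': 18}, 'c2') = -69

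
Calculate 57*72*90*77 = 28440720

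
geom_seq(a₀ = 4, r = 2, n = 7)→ a_0 = 4*2^0 = 4
a_1 = 4*2^1 = 8
a_2 = 4*2^2 = 16
...
= [4, 8, 16, 32, 64, 128, 256]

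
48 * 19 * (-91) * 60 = -4979520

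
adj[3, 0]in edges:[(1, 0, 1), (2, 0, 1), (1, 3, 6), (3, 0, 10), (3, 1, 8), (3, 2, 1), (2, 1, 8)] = 10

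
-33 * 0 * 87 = 0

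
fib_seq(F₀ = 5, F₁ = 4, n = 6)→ [5, 4, 9, 13, 22, 35]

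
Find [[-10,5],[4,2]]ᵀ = [[-10, 4], [5, 2]]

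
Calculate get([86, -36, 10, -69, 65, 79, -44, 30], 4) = 65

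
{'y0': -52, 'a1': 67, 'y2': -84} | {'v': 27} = {'y0': -52, 'a1': 67, 'y2': -84, 'v': 27}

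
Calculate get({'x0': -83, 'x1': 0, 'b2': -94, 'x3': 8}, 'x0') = -83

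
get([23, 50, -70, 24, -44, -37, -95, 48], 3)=24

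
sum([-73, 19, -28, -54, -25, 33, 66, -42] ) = (-73) + 19 + (-28) + (-54) + (-25) + 33 + 66 + (-42)
= -104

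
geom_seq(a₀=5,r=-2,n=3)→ a_0 = 5*(-2)^0 = 5
a_1 = 5*(-2)^1 = -10
a_2 = 5*(-2)^2 = 20
= [5, -10, 20]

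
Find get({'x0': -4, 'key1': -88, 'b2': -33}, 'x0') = -4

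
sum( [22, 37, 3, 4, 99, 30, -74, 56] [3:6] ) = 133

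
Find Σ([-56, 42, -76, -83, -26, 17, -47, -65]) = -294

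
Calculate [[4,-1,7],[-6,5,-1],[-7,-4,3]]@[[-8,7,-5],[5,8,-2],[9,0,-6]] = [[26, 20, -60], [64, -2, 26], [63, -81, 25]]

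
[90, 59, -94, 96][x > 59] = [90, 96]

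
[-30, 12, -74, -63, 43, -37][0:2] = [-30, 12]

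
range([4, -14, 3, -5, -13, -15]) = 19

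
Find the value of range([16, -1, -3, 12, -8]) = 24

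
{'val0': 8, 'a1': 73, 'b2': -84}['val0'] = 8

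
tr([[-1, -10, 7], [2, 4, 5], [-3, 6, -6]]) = -3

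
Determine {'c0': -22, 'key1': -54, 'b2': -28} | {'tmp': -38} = {'c0': -22, 'key1': -54, 'b2': -28, 'tmp': -38}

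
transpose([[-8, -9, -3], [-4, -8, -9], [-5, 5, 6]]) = [[-8, -4, -5], [-9, -8, 5], [-3, -9, 6]]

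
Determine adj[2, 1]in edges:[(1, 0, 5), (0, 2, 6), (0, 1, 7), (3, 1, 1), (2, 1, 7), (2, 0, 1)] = 7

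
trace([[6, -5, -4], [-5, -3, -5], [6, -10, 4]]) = diagonal: 6 + (-3) + 4
= 7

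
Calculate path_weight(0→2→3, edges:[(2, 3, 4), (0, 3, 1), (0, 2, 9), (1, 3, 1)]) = 13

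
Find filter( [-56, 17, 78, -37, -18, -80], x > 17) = [78]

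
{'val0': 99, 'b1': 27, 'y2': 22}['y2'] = 22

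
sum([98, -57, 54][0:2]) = 41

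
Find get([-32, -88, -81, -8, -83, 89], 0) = -32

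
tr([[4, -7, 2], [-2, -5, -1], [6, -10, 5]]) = 4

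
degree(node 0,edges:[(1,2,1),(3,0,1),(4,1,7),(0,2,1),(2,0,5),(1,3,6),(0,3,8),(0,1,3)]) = incident: (3,0), (0,2), (2,0), (0,3), (0,1)
= 5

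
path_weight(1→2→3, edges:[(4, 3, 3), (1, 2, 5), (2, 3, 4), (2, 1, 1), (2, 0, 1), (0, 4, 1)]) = 9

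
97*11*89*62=5887706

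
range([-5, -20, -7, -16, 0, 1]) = 21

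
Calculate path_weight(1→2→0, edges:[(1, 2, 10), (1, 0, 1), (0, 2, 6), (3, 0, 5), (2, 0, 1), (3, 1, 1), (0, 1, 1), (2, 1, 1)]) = w(1→2)=10 + w(2→0)=1
= 11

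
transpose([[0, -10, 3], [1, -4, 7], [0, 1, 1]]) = [[0, 1, 0], [-10, -4, 1], [3, 7, 1]]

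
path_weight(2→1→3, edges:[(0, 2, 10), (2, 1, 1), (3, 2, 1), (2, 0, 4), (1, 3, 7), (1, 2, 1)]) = w(2→1)=1 + w(1→3)=7
= 8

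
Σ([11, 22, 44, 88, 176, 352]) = 693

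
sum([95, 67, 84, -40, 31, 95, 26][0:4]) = 206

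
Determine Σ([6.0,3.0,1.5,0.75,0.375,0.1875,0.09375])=6.0 + 3.0 + 1.5 + 0.75 + 0.375 + 0.1875 + 0.09375
= 11.90625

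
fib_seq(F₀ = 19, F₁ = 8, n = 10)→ [19, 8, 27, 35, 62, 97, 159, 256, 415, 671]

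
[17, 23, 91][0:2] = [17, 23]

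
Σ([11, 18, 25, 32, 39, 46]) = 171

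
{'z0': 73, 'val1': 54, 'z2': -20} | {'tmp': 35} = {'z0': 73, 'val1': 54, 'z2': -20, 'tmp': 35}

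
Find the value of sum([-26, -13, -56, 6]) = -89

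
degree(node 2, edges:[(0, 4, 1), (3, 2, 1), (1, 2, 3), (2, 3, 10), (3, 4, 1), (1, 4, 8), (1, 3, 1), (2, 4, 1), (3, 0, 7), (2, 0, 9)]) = 5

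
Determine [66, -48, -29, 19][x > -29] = [66, 19]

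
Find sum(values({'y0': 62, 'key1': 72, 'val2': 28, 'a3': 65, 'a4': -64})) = 62 + 72 + 28 + 65 + (-64)
= 163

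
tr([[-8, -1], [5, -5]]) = -13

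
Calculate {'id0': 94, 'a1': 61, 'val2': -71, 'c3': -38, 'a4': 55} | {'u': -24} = {'id0': 94, 'a1': 61, 'val2': -71, 'c3': -38, 'a4': 55, 'u': -24}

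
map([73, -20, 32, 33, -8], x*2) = 73*2=146, -20*2=-40, 32*2=64, 33*2=66, -8*2=-16
= [146, -40, 64, 66, -16]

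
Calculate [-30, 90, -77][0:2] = [-30, 90]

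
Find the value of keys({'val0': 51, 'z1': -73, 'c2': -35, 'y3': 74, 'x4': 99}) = ['val0', 'z1', 'c2', 'y3', 'x4']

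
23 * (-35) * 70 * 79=-4451650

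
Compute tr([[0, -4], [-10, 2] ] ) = 2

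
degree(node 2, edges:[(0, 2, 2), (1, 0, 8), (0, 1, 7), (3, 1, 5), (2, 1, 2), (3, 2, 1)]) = incident: (0,2), (2,1), (3,2)
= 3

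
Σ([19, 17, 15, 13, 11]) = 75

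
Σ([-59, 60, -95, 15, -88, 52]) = -115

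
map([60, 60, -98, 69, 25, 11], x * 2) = [120, 120, -196, 138, 50, 22]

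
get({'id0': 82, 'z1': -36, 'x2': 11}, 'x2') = 11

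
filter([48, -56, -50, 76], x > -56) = [48, -50, 76]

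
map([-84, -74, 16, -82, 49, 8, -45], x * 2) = [-168, -148, 32, -164, 98, 16, -90]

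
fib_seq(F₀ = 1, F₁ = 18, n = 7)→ [1, 18, 19, 37, 56, 93, 149]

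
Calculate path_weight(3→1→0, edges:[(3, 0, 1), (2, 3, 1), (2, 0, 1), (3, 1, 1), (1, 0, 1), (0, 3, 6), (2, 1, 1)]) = 2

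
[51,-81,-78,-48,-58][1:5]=[-81, -78, -48, -58]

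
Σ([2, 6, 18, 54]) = 80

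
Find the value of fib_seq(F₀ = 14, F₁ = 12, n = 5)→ F_2 = F_1 + F_0 = 26
F_3 = F_2 + F_1 = 38
F_4 = F_3 + F_2 = 64
= [14, 12, 26, 38, 64]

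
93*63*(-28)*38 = -6233976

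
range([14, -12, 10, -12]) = 26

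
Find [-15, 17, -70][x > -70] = [-15, 17]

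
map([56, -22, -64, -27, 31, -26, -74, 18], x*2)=[112, -44, -128, -54, 62, -52, -148, 36]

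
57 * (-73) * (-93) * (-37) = -14318001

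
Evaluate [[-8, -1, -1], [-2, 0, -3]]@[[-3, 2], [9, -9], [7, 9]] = [[8, -16], [-15, -31]]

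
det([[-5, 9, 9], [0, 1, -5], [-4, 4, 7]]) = (1)*(-5)*det([[1, -5], [4, 7]]) + (-1)*(9)*det([[0, -5], [-4, 7]]) + (1)*(9)*det([[0, 1], [-4, 4]])
= -135 + 180 + 36
= 81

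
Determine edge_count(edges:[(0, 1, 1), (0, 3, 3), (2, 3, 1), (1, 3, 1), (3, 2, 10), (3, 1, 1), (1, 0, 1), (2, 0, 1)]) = 8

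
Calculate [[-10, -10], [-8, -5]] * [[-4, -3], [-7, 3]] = [[110, 0], [67, 9]]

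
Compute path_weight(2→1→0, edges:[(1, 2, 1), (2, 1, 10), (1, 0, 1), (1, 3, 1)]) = w(2→1)=10 + w(1→0)=1
= 11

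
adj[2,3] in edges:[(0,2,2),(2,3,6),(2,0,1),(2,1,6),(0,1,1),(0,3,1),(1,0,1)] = 6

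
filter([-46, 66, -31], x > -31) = keep x where x > -31: -46✗, 66✓, -31✗
= [66]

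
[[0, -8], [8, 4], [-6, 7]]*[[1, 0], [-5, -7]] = C[0][0] = (0)*(1) + (-8)*(-5) = 40
C[0][1] = (0)*(0) + (-8)*(-7) = 56
C[1][0] = (8)*(1) + (4)*(-5) = -12
C[1][1] = (8)*(0) + (4)*(-7) = -28
C[2][0] = (-6)*(1) + (7)*(-5) = -41
C[2][1] = (-6)*(0) + (7)*(-7) = -49
= [[40, 56], [-12, -28], [-41, -49]]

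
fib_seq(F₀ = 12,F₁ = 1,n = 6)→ F_2 = F_1 + F_0 = 13
F_3 = F_2 + F_1 = 14
F_4 = F_3 + F_2 = 27
...
= [12, 1, 13, 14, 27, 41]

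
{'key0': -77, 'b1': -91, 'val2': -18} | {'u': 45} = {'key0': -77, 'b1': -91, 'val2': -18, 'u': 45}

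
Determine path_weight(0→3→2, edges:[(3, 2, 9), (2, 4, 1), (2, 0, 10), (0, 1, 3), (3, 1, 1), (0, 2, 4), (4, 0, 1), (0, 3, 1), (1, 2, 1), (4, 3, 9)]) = 10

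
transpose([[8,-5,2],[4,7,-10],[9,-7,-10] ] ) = [[8, 4, 9], [-5, 7, -7], [2, -10, -10]]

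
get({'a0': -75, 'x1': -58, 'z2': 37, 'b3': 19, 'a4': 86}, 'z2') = 37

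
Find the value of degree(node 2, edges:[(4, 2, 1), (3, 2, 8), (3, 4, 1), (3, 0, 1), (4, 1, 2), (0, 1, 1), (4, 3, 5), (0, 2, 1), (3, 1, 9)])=3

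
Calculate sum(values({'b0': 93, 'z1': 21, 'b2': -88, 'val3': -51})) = -25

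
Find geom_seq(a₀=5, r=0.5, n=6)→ [5.0, 2.5, 1.25, 0.625, 0.3125, 0.15625]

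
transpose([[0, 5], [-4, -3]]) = [[0, -4], [5, -3]]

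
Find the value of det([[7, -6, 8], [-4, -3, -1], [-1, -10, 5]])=-5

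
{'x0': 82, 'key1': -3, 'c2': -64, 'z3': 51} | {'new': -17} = {'x0': 82, 'key1': -3, 'c2': -64, 'z3': 51, 'new': -17}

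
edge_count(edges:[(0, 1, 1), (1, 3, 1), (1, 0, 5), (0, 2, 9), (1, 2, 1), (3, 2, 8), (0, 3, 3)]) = 7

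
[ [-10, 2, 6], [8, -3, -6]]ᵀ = [[-10, 8], [2, -3], [6, -6]]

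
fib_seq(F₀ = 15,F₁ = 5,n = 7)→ [15, 5, 20, 25, 45, 70, 115]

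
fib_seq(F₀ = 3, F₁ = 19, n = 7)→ F_2 = F_1 + F_0 = 22
F_3 = F_2 + F_1 = 41
F_4 = F_3 + F_2 = 63
...
= [3, 19, 22, 41, 63, 104, 167]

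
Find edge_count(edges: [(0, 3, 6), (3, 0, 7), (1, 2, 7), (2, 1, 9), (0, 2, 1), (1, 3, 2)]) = 6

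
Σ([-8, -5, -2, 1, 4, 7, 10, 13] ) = (-8) + (-5) + (-2) + 1 + 4 + 7 + 10 + 13
= 20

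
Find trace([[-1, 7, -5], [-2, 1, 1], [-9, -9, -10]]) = -10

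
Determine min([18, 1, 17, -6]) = -6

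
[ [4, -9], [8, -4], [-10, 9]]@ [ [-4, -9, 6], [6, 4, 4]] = C[0][0] = (4)*(-4) + (-9)*(6) = -70
C[0][1] = (4)*(-9) + (-9)*(4) = -72
C[0][2] = (4)*(6) + (-9)*(4) = -12
C[1][0] = (8)*(-4) + (-4)*(6) = -56
C[1][1] = (8)*(-9) + (-4)*(4) = -88
C[1][2] = (8)*(6) + (-4)*(4) = 32
... (3 more cells)
= [[-70, -72, -12], [-56, -88, 32], [94, 126, -24]]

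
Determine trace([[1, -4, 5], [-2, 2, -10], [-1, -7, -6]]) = diagonal: 1 + 2 + (-6)
= -3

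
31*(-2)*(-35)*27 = 58590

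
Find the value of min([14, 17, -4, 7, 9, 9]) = -4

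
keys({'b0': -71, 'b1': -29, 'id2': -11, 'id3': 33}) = ['b0', 'b1', 'id2', 'id3']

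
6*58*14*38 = 185136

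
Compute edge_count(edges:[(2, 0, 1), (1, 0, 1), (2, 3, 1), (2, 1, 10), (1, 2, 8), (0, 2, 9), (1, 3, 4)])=7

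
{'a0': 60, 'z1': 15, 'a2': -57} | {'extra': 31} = {'a0': 60, 'z1': 15, 'a2': -57, 'extra': 31}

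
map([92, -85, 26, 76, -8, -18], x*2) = 92*2=184, -85*2=-170, 26*2=52, 76*2=152, -8*2=-16, -18*2=-36
= [184, -170, 52, 152, -16, -36]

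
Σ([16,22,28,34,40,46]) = 16 + 22 + 28 + 34 + 40 + 46
= 186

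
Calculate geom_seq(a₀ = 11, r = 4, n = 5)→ [11, 44, 176, 704, 2816]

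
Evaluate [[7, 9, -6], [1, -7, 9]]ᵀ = [[7, 1], [9, -7], [-6, 9]]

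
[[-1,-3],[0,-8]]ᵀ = [[-1, 0], [-3, -8]]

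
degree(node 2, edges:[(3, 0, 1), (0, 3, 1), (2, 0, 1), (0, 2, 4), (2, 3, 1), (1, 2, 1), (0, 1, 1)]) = incident: (2,0), (0,2), (2,3), (1,2)
= 4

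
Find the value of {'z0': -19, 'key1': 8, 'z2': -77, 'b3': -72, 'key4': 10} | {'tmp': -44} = {'z0': -19, 'key1': 8, 'z2': -77, 'b3': -72, 'key4': 10, 'tmp': -44}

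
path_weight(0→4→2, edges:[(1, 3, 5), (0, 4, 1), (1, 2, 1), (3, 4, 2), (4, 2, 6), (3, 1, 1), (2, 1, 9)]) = w(0→4)=1 + w(4→2)=6
= 7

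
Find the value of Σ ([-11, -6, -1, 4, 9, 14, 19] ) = 28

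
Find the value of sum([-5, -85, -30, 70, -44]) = (-5) + (-85) + (-30) + 70 + (-44)
= -94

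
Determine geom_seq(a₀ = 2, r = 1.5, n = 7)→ [2.0, 3.0, 4.5, 6.75, 10.125, 15.1875, 22.78125]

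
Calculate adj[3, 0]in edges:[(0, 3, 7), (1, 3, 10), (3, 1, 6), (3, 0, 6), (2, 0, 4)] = 6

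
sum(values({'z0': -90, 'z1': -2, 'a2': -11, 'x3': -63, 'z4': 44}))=(-90) + (-2) + (-11) + (-63) + 44
= -122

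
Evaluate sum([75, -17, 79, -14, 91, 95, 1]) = 75 + (-17) + 79 + (-14) + 91 + 95 + 1
= 310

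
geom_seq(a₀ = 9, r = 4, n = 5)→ [9, 36, 144, 576, 2304]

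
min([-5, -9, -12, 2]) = -12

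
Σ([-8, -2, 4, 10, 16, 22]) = 42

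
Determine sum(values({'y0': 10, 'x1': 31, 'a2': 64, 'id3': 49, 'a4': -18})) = 10 + 31 + 64 + 49 + (-18)
= 136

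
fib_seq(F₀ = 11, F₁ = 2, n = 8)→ F_2 = F_1 + F_0 = 13
F_3 = F_2 + F_1 = 15
F_4 = F_3 + F_2 = 28
...
= [11, 2, 13, 15, 28, 43, 71, 114]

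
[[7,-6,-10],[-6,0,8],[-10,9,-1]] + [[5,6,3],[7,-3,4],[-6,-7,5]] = [[12, 0, -7], [1, -3, 12], [-16, 2, 4]]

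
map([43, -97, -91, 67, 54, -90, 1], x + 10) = 43+10=53, -97+10=-87, -91+10=-81, 67+10=77, 54+10=64, -90+10=-80, 1+10=11
= [53, -87, -81, 77, 64, -80, 11]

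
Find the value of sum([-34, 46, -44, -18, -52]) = -102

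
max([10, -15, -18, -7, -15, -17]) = 10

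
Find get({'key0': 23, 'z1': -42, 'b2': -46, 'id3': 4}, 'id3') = 4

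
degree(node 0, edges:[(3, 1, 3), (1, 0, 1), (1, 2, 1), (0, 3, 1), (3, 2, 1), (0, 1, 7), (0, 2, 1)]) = 4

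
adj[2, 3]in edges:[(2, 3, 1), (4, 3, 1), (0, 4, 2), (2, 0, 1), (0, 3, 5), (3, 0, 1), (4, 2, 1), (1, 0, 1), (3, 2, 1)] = 1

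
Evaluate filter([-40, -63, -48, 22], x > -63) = [-40, -48, 22]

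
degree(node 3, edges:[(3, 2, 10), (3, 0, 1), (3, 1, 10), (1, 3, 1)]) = incident: (3,2), (3,0), (3,1), (1,3)
= 4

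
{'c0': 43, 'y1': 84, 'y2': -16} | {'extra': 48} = {'c0': 43, 'y1': 84, 'y2': -16, 'extra': 48}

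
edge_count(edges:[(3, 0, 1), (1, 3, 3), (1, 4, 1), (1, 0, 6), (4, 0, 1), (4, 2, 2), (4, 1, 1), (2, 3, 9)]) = 8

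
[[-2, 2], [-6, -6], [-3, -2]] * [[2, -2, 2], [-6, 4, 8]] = [[-16, 12, 12], [24, -12, -60], [6, -2, -22]]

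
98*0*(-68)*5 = 0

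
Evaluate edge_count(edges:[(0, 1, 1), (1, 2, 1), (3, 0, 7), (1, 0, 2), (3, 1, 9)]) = 5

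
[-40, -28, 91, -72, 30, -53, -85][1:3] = [-28, 91]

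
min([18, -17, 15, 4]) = -17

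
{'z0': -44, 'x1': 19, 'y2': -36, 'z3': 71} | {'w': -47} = {'z0': -44, 'x1': 19, 'y2': -36, 'z3': 71, 'w': -47}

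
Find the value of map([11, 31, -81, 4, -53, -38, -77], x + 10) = 11+10=21, 31+10=41, -81+10=-71, 4+10=14, -53+10=-43, -38+10=-28, -77+10=-67
= [21, 41, -71, 14, -43, -28, -67]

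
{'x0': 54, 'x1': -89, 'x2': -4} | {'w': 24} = {'x0': 54, 'x1': -89, 'x2': -4, 'w': 24}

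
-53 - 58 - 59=-170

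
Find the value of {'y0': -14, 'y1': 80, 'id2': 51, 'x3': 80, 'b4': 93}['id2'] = 51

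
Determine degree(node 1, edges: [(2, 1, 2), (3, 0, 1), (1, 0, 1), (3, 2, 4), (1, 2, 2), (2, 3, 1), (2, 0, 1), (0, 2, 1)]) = 3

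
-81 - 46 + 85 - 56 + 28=-70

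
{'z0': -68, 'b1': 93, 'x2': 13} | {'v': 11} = {'z0': -68, 'b1': 93, 'x2': 13, 'v': 11}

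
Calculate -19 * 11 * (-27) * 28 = 158004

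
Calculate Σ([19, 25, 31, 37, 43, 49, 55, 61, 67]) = 19 + 25 + 31 + 37 + 43 + 49 + 55 + 61 + 67
= 387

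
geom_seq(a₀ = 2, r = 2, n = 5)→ a_0 = 2*2^0 = 2
a_1 = 2*2^1 = 4
a_2 = 2*2^2 = 8
...
= [2, 4, 8, 16, 32]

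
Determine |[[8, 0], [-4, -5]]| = -40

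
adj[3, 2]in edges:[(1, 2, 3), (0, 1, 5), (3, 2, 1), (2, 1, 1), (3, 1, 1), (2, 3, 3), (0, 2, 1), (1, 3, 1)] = 1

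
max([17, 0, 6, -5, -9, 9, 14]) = 17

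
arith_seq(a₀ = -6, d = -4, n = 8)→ [-6, -10, -14, -18, -22, -26, -30, -34]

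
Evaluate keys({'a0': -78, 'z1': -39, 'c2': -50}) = ['a0', 'z1', 'c2']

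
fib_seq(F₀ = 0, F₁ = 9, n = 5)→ [0, 9, 9, 18, 27]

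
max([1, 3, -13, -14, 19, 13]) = 19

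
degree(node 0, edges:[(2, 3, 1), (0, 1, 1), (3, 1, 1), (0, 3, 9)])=incident: (0,1), (0,3)
= 2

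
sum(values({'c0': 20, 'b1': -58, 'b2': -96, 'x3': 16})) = -118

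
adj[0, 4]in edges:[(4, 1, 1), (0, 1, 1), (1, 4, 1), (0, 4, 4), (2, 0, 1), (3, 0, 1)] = 4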